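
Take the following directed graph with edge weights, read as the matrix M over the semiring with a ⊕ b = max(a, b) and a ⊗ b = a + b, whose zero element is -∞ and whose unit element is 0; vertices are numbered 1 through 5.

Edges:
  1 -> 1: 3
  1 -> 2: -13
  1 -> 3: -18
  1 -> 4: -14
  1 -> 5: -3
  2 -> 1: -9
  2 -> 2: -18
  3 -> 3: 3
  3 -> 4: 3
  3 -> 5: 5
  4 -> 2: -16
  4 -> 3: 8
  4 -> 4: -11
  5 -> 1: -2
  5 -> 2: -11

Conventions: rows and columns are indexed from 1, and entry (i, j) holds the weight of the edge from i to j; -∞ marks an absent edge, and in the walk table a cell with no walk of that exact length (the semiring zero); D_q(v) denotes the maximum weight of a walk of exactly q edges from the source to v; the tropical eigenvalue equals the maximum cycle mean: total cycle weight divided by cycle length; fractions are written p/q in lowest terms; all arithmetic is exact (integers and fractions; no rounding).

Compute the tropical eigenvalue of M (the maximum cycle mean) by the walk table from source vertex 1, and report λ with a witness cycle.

q=0: [0, -∞, -∞, -∞, -∞]
q=1: [3, -13, -18, -14, -3]
q=2: [6, -10, -6, -11, 0]
q=3: [9, -7, -3, -3, 3]
q=4: [12, -4, 5, 0, 6]
q=5: [15, -1, 8, 8, 10]
Optimal cycle mean attained by: cycle 3->4->3, total 3 + 8, length 2.
Answer: λ = 11/2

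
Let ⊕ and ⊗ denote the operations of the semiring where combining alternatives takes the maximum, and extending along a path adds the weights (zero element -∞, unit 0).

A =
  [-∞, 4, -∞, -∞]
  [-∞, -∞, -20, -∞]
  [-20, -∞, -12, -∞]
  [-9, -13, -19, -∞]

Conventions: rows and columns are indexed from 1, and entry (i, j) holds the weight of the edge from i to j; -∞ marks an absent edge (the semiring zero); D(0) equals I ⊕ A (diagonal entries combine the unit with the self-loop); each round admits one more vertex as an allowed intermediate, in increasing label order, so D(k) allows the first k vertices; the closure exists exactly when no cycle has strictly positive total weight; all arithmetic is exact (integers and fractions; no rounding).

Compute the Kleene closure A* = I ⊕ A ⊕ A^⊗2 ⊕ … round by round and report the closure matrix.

D(0):
  [0, 4, -∞, -∞]
  [-∞, 0, -20, -∞]
  [-20, -∞, 0, -∞]
  [-9, -13, -19, 0]
D(1):
  [0, 4, -∞, -∞]
  [-∞, 0, -20, -∞]
  [-20, -16, 0, -∞]
  [-9, -5, -19, 0]
D(2):
  [0, 4, -16, -∞]
  [-∞, 0, -20, -∞]
  [-20, -16, 0, -∞]
  [-9, -5, -19, 0]
D(3):
  [0, 4, -16, -∞]
  [-40, 0, -20, -∞]
  [-20, -16, 0, -∞]
  [-9, -5, -19, 0]
D(4):
  [0, 4, -16, -∞]
  [-40, 0, -20, -∞]
  [-20, -16, 0, -∞]
  [-9, -5, -19, 0]
Answer: A* = [[0, 4, -16, -∞], [-40, 0, -20, -∞], [-20, -16, 0, -∞], [-9, -5, -19, 0]]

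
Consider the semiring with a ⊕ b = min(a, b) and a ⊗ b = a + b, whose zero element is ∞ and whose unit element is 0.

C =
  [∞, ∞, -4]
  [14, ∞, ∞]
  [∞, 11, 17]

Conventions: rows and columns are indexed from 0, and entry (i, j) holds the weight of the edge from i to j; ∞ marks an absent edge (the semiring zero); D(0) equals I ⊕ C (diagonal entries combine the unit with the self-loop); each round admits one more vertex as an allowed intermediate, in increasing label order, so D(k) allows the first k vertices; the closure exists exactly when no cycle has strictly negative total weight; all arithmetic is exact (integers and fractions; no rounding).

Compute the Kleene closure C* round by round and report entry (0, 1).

D(0):
  [0, ∞, -4]
  [14, 0, ∞]
  [∞, 11, 0]
D(1):
  [0, ∞, -4]
  [14, 0, 10]
  [∞, 11, 0]
D(2):
  [0, ∞, -4]
  [14, 0, 10]
  [25, 11, 0]
D(3):
  [0, 7, -4]
  [14, 0, 10]
  [25, 11, 0]
Answer: C*[0][1] = 7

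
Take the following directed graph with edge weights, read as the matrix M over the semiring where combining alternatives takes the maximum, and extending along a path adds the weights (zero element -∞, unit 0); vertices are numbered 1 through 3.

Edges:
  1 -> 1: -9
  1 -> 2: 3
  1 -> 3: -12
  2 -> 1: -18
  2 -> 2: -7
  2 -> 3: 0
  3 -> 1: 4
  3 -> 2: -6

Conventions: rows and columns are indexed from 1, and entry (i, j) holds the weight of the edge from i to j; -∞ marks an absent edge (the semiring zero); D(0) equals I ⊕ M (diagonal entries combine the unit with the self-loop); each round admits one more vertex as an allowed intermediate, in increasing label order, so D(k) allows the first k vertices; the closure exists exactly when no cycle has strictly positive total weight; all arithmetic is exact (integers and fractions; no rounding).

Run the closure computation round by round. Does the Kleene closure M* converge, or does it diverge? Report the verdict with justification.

D(0):
  [0, 3, -12]
  [-18, 0, 0]
  [4, -6, 0]
D(1):
  [0, 3, -12]
  [-18, 0, 0]
  [4, 7, 0]
Detection: at round 2, diagonal entry (3, 3) turns strictly positive.
Key observation: the cycle 3->1->2->3 has total weight 4 + 3 + 0, which is strictly positive.
Answer: DIVERGES — positive cycle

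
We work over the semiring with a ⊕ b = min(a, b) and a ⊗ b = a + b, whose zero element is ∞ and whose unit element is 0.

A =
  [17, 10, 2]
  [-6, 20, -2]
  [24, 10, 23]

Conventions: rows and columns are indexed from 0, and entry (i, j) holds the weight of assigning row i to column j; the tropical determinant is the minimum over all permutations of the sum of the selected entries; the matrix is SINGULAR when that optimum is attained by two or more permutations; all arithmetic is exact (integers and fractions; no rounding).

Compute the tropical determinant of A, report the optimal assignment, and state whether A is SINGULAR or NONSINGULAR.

σ = (0, 1, 2): 17 + 20 + 23 = 60
σ = (0, 2, 1): 17 + (-2) + 10 = 25
σ = (1, 0, 2): 10 + (-6) + 23 = 27
σ = (1, 2, 0): 10 + (-2) + 24 = 32
σ = (2, 0, 1): 2 + (-6) + 10 = 6
σ = (2, 1, 0): 2 + 20 + 24 = 46
Optimal value attained by: σ = (2, 0, 1).
Answer: det⊕(A) = 6; verdict: NONSINGULAR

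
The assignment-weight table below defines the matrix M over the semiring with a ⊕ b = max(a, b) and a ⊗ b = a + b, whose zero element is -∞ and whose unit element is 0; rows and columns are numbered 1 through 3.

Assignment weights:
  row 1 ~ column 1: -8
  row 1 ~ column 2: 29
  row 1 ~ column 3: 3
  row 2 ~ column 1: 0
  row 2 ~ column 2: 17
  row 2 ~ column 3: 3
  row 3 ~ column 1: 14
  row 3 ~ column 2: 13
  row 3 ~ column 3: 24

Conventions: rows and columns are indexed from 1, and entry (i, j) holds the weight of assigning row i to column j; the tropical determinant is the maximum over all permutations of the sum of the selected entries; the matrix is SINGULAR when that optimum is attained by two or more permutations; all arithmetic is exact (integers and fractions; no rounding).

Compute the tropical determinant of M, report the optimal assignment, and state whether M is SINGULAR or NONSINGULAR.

σ = (1, 2, 3): (-8) + 17 + 24 = 33
σ = (1, 3, 2): (-8) + 3 + 13 = 8
σ = (2, 1, 3): 29 + 0 + 24 = 53
σ = (2, 3, 1): 29 + 3 + 14 = 46
σ = (3, 1, 2): 3 + 0 + 13 = 16
σ = (3, 2, 1): 3 + 17 + 14 = 34
Optimal value attained by: σ = (2, 1, 3).
Answer: det⊕(M) = 53; verdict: NONSINGULAR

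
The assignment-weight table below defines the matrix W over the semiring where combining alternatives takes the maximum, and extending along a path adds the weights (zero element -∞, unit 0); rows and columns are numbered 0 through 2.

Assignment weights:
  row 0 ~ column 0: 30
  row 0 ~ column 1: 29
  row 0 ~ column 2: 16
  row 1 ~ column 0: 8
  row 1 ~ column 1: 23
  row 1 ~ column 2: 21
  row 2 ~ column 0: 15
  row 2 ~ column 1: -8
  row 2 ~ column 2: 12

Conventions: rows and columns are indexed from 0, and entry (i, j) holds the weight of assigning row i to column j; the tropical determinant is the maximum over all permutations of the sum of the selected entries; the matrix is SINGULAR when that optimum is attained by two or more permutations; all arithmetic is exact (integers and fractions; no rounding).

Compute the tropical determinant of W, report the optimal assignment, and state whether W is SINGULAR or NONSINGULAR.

σ = (0, 1, 2): 30 + 23 + 12 = 65
σ = (0, 2, 1): 30 + 21 + (-8) = 43
σ = (1, 0, 2): 29 + 8 + 12 = 49
σ = (1, 2, 0): 29 + 21 + 15 = 65
σ = (2, 0, 1): 16 + 8 + (-8) = 16
σ = (2, 1, 0): 16 + 23 + 15 = 54
Optimal value attained by: σ = (0, 1, 2).
Answer: det⊕(W) = 65; verdict: SINGULAR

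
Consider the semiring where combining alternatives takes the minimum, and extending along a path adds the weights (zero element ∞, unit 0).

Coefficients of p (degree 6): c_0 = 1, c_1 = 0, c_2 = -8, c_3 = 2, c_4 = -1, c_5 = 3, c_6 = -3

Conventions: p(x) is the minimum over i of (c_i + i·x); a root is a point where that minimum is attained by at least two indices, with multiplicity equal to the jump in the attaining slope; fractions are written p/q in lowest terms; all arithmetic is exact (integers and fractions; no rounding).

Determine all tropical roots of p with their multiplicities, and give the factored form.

hull edge (i=0, c=1) to (i=2, c=-8): slope -9/2, span 2
hull edge (i=2, c=-8) to (i=6, c=-3): slope 5/4, span 4
Factored form: p(x) = -3 ⊗ (x ⊕ (-5/4)) ⊗ (x ⊕ (-5/4)) ⊗ (x ⊕ (-5/4)) ⊗ (x ⊕ (-5/4)) ⊗ (x ⊕ 9/2) ⊗ (x ⊕ 9/2)
Answer: roots = -5/4 (mult 4), 9/2 (mult 2)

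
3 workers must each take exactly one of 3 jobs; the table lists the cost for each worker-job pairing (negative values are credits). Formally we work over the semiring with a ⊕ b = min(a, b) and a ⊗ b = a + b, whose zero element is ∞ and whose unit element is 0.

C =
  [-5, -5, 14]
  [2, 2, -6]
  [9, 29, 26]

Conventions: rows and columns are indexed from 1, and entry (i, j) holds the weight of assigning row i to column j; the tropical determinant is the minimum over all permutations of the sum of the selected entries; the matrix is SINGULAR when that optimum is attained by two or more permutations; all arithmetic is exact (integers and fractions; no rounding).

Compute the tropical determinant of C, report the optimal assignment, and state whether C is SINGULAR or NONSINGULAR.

σ = (1, 2, 3): (-5) + 2 + 26 = 23
σ = (1, 3, 2): (-5) + (-6) + 29 = 18
σ = (2, 1, 3): (-5) + 2 + 26 = 23
σ = (2, 3, 1): (-5) + (-6) + 9 = -2
σ = (3, 1, 2): 14 + 2 + 29 = 45
σ = (3, 2, 1): 14 + 2 + 9 = 25
Optimal value attained by: σ = (2, 3, 1).
Answer: det⊕(C) = -2; verdict: NONSINGULAR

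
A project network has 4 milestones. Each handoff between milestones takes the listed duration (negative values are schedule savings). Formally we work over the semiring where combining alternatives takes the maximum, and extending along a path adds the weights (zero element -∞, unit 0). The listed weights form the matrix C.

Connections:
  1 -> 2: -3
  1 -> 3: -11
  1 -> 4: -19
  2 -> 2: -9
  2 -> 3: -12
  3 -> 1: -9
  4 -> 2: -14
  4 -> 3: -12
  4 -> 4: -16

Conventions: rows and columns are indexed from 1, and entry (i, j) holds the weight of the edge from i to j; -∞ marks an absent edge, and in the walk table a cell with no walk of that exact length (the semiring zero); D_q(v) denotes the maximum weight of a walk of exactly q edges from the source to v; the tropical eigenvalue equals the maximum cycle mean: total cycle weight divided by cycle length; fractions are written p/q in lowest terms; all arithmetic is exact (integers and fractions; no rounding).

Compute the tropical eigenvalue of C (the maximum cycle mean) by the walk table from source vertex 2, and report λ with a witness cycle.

q=0: [-∞, 0, -∞, -∞]
q=1: [-∞, -9, -12, -∞]
q=2: [-21, -18, -21, -∞]
q=3: [-30, -24, -30, -40]
q=4: [-39, -33, -36, -49]
Optimal cycle mean attained by: cycle 1->2->3->1, total (-3) + (-12) + (-9), length 3.
Answer: λ = -8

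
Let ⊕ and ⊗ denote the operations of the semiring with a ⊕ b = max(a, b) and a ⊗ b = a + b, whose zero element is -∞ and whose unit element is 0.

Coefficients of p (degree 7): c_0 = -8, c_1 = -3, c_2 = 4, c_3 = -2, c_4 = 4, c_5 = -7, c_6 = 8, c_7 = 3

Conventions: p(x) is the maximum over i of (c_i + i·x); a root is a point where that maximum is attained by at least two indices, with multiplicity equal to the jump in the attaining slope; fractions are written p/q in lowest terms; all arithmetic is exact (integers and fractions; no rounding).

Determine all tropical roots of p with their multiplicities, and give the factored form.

hull edge (i=0, c=-8) to (i=2, c=4): slope 6, span 2
hull edge (i=2, c=4) to (i=6, c=8): slope 1, span 4
hull edge (i=6, c=8) to (i=7, c=3): slope -5, span 1
Factored form: p(x) = 3 ⊗ (x ⊕ (-6)) ⊗ (x ⊕ (-6)) ⊗ (x ⊕ (-1)) ⊗ (x ⊕ (-1)) ⊗ (x ⊕ (-1)) ⊗ (x ⊕ (-1)) ⊗ (x ⊕ 5)
Answer: roots = -6 (mult 2), -1 (mult 4), 5 (mult 1)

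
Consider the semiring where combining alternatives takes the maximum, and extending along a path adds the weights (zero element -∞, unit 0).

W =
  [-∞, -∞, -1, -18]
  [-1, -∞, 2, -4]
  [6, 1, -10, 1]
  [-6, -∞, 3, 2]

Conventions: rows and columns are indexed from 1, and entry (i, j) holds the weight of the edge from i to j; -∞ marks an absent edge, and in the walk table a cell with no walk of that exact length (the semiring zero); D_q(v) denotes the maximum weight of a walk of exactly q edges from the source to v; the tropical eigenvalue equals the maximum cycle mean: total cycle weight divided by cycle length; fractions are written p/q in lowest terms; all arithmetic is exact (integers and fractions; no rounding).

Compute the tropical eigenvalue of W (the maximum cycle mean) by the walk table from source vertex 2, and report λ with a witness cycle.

q=0: [-∞, 0, -∞, -∞]
q=1: [-1, -∞, 2, -4]
q=2: [8, 3, -1, 3]
q=3: [5, 0, 7, 5]
q=4: [13, 8, 8, 8]
Optimal cycle mean attained by: cycle 1->3->1, total (-1) + 6, length 2.
Answer: λ = 5/2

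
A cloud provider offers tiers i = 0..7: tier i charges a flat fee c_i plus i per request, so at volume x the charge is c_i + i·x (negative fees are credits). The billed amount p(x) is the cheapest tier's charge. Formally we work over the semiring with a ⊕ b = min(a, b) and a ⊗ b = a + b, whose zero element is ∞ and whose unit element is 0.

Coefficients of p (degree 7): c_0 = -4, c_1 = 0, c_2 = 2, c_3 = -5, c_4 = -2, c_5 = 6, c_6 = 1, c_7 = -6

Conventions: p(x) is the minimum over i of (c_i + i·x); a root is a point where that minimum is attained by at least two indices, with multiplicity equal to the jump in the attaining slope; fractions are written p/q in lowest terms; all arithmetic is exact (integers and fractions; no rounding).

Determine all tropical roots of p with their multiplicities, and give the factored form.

hull edge (i=0, c=-4) to (i=3, c=-5): slope -1/3, span 3
hull edge (i=3, c=-5) to (i=7, c=-6): slope -1/4, span 4
Factored form: p(x) = -6 ⊗ (x ⊕ 1/4) ⊗ (x ⊕ 1/4) ⊗ (x ⊕ 1/4) ⊗ (x ⊕ 1/4) ⊗ (x ⊕ 1/3) ⊗ (x ⊕ 1/3) ⊗ (x ⊕ 1/3)
Answer: roots = 1/4 (mult 4), 1/3 (mult 3)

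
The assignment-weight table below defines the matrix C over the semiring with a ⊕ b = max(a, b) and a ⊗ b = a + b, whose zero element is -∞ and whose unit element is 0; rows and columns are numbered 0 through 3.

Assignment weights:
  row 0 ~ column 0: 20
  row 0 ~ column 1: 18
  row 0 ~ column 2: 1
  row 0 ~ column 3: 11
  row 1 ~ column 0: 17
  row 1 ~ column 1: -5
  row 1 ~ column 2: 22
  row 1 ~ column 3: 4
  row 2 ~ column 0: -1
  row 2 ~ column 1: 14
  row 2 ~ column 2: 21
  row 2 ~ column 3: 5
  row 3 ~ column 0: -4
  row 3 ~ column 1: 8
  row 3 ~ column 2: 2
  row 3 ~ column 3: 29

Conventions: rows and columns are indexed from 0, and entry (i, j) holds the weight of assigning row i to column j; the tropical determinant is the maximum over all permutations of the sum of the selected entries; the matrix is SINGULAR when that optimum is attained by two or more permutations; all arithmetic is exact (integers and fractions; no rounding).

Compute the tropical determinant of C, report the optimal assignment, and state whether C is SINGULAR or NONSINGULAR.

σ = (0, 1, 2, 3): 20 + (-5) + 21 + 29 = 65
σ = (0, 1, 3, 2): 20 + (-5) + 5 + 2 = 22
σ = (0, 2, 1, 3): 20 + 22 + 14 + 29 = 85
σ = (0, 2, 3, 1): 20 + 22 + 5 + 8 = 55
σ = (0, 3, 1, 2): 20 + 4 + 14 + 2 = 40
σ = (0, 3, 2, 1): 20 + 4 + 21 + 8 = 53
σ = (1, 0, 2, 3): 18 + 17 + 21 + 29 = 85
σ = (1, 0, 3, 2): 18 + 17 + 5 + 2 = 42
σ = (1, 2, 0, 3): 18 + 22 + (-1) + 29 = 68
σ = (1, 2, 3, 0): 18 + 22 + 5 + (-4) = 41
σ = (1, 3, 0, 2): 18 + 4 + (-1) + 2 = 23
σ = (1, 3, 2, 0): 18 + 4 + 21 + (-4) = 39
σ = (2, 0, 1, 3): 1 + 17 + 14 + 29 = 61
σ = (2, 0, 3, 1): 1 + 17 + 5 + 8 = 31
σ = (2, 1, 0, 3): 1 + (-5) + (-1) + 29 = 24
σ = (2, 1, 3, 0): 1 + (-5) + 5 + (-4) = -3
σ = (2, 3, 0, 1): 1 + 4 + (-1) + 8 = 12
σ = (2, 3, 1, 0): 1 + 4 + 14 + (-4) = 15
σ = (3, 0, 1, 2): 11 + 17 + 14 + 2 = 44
σ = (3, 0, 2, 1): 11 + 17 + 21 + 8 = 57
σ = (3, 1, 0, 2): 11 + (-5) + (-1) + 2 = 7
σ = (3, 1, 2, 0): 11 + (-5) + 21 + (-4) = 23
σ = (3, 2, 0, 1): 11 + 22 + (-1) + 8 = 40
σ = (3, 2, 1, 0): 11 + 22 + 14 + (-4) = 43
Optimal value attained by: σ = (0, 2, 1, 3).
Answer: det⊕(C) = 85; verdict: SINGULAR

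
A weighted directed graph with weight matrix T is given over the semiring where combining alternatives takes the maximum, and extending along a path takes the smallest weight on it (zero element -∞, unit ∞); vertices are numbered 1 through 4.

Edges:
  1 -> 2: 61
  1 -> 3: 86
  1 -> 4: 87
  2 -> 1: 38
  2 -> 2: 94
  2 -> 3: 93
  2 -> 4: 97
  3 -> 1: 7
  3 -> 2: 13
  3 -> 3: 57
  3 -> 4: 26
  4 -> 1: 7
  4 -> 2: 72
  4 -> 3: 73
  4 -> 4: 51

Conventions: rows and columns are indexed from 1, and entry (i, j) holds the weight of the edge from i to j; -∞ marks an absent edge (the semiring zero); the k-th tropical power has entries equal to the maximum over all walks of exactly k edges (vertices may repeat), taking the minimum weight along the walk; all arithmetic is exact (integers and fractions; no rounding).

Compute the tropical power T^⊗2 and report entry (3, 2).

T^⊗2:
  [38, 72, 73, 61]
  [38, 94, 93, 94]
  [13, 26, 57, 26]
  [38, 72, 72, 72]
Key observation: the optimum is the walk 3->4->2, with weight 26 min 72 = 26.
Optimal value attained by: walk 3->4->2.
Answer: (T^⊗2)[3][2] = 26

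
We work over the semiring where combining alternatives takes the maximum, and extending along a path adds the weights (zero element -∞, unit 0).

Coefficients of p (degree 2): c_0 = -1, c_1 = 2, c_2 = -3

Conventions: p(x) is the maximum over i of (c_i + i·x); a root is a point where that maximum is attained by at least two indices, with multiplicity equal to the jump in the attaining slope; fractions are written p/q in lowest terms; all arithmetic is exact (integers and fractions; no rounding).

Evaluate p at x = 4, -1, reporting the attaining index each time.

p(4) = max(-1+0·4=-1, 2+1·4=6, -3+2·4=5) = 6 (attained by i=1)
p(-1) = max(-1+0·(-1)=-1, 2+1·(-1)=1, -3+2·(-1)=-5) = 1 (attained by i=1)
Answer: p(4) = 6; p(-1) = 1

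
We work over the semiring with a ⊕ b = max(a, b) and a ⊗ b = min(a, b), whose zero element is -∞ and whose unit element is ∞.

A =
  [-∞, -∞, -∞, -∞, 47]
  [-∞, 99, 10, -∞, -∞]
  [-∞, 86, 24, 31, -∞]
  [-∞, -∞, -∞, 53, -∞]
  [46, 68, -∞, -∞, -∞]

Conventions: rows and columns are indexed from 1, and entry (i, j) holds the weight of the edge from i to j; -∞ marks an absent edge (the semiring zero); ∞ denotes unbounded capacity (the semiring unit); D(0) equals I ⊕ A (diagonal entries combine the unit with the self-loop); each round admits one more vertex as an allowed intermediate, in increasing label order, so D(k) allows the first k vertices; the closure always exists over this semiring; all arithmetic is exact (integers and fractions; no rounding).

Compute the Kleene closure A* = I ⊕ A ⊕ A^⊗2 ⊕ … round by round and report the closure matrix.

D(0):
  [∞, -∞, -∞, -∞, 47]
  [-∞, ∞, 10, -∞, -∞]
  [-∞, 86, ∞, 31, -∞]
  [-∞, -∞, -∞, ∞, -∞]
  [46, 68, -∞, -∞, ∞]
D(1):
  [∞, -∞, -∞, -∞, 47]
  [-∞, ∞, 10, -∞, -∞]
  [-∞, 86, ∞, 31, -∞]
  [-∞, -∞, -∞, ∞, -∞]
  [46, 68, -∞, -∞, ∞]
D(2):
  [∞, -∞, -∞, -∞, 47]
  [-∞, ∞, 10, -∞, -∞]
  [-∞, 86, ∞, 31, -∞]
  [-∞, -∞, -∞, ∞, -∞]
  [46, 68, 10, -∞, ∞]
D(3):
  [∞, -∞, -∞, -∞, 47]
  [-∞, ∞, 10, 10, -∞]
  [-∞, 86, ∞, 31, -∞]
  [-∞, -∞, -∞, ∞, -∞]
  [46, 68, 10, 10, ∞]
D(4):
  [∞, -∞, -∞, -∞, 47]
  [-∞, ∞, 10, 10, -∞]
  [-∞, 86, ∞, 31, -∞]
  [-∞, -∞, -∞, ∞, -∞]
  [46, 68, 10, 10, ∞]
D(5):
  [∞, 47, 10, 10, 47]
  [-∞, ∞, 10, 10, -∞]
  [-∞, 86, ∞, 31, -∞]
  [-∞, -∞, -∞, ∞, -∞]
  [46, 68, 10, 10, ∞]
Answer: A* = [[∞, 47, 10, 10, 47], [-∞, ∞, 10, 10, -∞], [-∞, 86, ∞, 31, -∞], [-∞, -∞, -∞, ∞, -∞], [46, 68, 10, 10, ∞]]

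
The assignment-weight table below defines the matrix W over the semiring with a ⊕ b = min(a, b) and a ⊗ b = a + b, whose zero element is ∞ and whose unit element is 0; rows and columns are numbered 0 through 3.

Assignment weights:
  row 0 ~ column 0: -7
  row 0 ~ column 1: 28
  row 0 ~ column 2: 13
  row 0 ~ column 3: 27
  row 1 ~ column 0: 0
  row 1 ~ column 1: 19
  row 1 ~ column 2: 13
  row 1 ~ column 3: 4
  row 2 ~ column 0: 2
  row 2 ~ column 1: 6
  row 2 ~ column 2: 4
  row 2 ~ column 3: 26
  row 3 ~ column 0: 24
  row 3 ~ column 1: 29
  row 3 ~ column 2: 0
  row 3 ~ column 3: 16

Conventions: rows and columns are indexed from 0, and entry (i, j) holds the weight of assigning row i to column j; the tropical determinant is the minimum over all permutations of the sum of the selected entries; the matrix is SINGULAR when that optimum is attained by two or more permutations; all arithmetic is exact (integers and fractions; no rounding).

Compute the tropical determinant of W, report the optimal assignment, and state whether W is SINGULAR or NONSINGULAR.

σ = (0, 1, 2, 3): (-7) + 19 + 4 + 16 = 32
σ = (0, 1, 3, 2): (-7) + 19 + 26 + 0 = 38
σ = (0, 2, 1, 3): (-7) + 13 + 6 + 16 = 28
σ = (0, 2, 3, 1): (-7) + 13 + 26 + 29 = 61
σ = (0, 3, 1, 2): (-7) + 4 + 6 + 0 = 3
σ = (0, 3, 2, 1): (-7) + 4 + 4 + 29 = 30
σ = (1, 0, 2, 3): 28 + 0 + 4 + 16 = 48
σ = (1, 0, 3, 2): 28 + 0 + 26 + 0 = 54
σ = (1, 2, 0, 3): 28 + 13 + 2 + 16 = 59
σ = (1, 2, 3, 0): 28 + 13 + 26 + 24 = 91
σ = (1, 3, 0, 2): 28 + 4 + 2 + 0 = 34
σ = (1, 3, 2, 0): 28 + 4 + 4 + 24 = 60
σ = (2, 0, 1, 3): 13 + 0 + 6 + 16 = 35
σ = (2, 0, 3, 1): 13 + 0 + 26 + 29 = 68
σ = (2, 1, 0, 3): 13 + 19 + 2 + 16 = 50
σ = (2, 1, 3, 0): 13 + 19 + 26 + 24 = 82
σ = (2, 3, 0, 1): 13 + 4 + 2 + 29 = 48
σ = (2, 3, 1, 0): 13 + 4 + 6 + 24 = 47
σ = (3, 0, 1, 2): 27 + 0 + 6 + 0 = 33
σ = (3, 0, 2, 1): 27 + 0 + 4 + 29 = 60
σ = (3, 1, 0, 2): 27 + 19 + 2 + 0 = 48
σ = (3, 1, 2, 0): 27 + 19 + 4 + 24 = 74
σ = (3, 2, 0, 1): 27 + 13 + 2 + 29 = 71
σ = (3, 2, 1, 0): 27 + 13 + 6 + 24 = 70
Optimal value attained by: σ = (0, 3, 1, 2).
Answer: det⊕(W) = 3; verdict: NONSINGULAR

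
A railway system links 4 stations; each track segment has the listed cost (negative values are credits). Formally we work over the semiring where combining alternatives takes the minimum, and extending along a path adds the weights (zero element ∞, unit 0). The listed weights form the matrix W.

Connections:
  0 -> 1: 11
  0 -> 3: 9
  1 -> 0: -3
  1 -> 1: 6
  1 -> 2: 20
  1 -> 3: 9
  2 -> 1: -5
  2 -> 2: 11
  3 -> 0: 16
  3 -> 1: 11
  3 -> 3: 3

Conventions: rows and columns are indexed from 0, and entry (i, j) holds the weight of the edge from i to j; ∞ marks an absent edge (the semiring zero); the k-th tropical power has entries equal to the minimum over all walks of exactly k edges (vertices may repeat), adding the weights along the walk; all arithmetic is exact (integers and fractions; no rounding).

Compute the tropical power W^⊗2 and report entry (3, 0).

W^⊗2:
  [8, 17, 31, 12]
  [3, 8, 26, 6]
  [-8, 1, 15, 4]
  [8, 14, 31, 6]
Key observation: the optimum is the walk 3->1->0, with weight 11 + (-3) = 8.
Optimal value attained by: walk 3->1->0.
Answer: (W^⊗2)[3][0] = 8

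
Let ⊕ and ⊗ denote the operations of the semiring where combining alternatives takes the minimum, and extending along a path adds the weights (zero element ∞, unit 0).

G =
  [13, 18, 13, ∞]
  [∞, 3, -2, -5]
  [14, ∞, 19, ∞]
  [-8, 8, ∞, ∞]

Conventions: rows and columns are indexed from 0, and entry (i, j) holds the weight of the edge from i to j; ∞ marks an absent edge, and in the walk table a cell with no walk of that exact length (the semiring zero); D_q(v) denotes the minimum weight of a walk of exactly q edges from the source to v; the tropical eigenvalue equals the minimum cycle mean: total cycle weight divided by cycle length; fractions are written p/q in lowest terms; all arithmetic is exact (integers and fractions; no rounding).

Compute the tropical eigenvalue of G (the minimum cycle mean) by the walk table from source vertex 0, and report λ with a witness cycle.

q=0: [0, ∞, ∞, ∞]
q=1: [13, 18, 13, ∞]
q=2: [26, 21, 16, 13]
q=3: [5, 21, 19, 16]
q=4: [8, 23, 18, 16]
Optimal cycle mean attained by: cycle 1->3->1, total (-5) + 8, length 2.
Answer: λ = 3/2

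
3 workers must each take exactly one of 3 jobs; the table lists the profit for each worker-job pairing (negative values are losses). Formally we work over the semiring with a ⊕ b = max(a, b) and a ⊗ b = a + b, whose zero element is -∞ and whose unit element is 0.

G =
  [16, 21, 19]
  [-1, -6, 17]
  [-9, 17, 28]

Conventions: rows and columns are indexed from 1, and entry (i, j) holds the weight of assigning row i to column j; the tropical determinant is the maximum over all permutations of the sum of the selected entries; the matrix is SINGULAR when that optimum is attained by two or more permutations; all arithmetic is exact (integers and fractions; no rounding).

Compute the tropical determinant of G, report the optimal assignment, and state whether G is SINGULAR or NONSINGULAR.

σ = (1, 2, 3): 16 + (-6) + 28 = 38
σ = (1, 3, 2): 16 + 17 + 17 = 50
σ = (2, 1, 3): 21 + (-1) + 28 = 48
σ = (2, 3, 1): 21 + 17 + (-9) = 29
σ = (3, 1, 2): 19 + (-1) + 17 = 35
σ = (3, 2, 1): 19 + (-6) + (-9) = 4
Optimal value attained by: σ = (1, 3, 2).
Answer: det⊕(G) = 50; verdict: NONSINGULAR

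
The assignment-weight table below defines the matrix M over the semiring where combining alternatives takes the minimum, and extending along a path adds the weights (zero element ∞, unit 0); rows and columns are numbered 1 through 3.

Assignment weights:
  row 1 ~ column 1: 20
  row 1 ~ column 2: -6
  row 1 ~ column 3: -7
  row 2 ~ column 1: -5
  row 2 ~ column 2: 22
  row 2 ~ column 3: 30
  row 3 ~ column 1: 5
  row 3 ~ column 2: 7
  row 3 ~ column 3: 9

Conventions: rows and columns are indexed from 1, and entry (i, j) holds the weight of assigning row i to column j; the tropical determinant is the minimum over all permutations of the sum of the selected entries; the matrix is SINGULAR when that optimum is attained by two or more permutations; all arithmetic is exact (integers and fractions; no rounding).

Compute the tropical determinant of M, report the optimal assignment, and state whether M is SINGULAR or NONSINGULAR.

σ = (1, 2, 3): 20 + 22 + 9 = 51
σ = (1, 3, 2): 20 + 30 + 7 = 57
σ = (2, 1, 3): (-6) + (-5) + 9 = -2
σ = (2, 3, 1): (-6) + 30 + 5 = 29
σ = (3, 1, 2): (-7) + (-5) + 7 = -5
σ = (3, 2, 1): (-7) + 22 + 5 = 20
Optimal value attained by: σ = (3, 1, 2).
Answer: det⊕(M) = -5; verdict: NONSINGULAR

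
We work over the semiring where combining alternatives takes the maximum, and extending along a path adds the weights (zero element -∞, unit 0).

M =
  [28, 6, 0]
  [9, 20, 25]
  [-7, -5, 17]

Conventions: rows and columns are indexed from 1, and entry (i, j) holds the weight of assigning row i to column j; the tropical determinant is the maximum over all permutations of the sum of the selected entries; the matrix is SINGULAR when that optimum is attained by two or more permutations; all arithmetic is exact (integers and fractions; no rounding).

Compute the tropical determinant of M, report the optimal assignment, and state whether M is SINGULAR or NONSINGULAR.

σ = (1, 2, 3): 28 + 20 + 17 = 65
σ = (1, 3, 2): 28 + 25 + (-5) = 48
σ = (2, 1, 3): 6 + 9 + 17 = 32
σ = (2, 3, 1): 6 + 25 + (-7) = 24
σ = (3, 1, 2): 0 + 9 + (-5) = 4
σ = (3, 2, 1): 0 + 20 + (-7) = 13
Optimal value attained by: σ = (1, 2, 3).
Answer: det⊕(M) = 65; verdict: NONSINGULAR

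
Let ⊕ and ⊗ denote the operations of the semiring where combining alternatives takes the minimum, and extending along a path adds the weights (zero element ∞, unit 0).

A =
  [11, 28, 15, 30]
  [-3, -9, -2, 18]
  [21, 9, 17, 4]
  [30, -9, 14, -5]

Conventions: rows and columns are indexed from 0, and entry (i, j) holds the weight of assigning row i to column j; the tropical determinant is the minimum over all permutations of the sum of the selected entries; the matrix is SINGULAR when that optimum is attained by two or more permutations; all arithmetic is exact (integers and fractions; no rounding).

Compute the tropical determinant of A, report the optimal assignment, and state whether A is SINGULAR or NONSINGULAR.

σ = (0, 1, 2, 3): 11 + (-9) + 17 + (-5) = 14
σ = (0, 1, 3, 2): 11 + (-9) + 4 + 14 = 20
σ = (0, 2, 1, 3): 11 + (-2) + 9 + (-5) = 13
σ = (0, 2, 3, 1): 11 + (-2) + 4 + (-9) = 4
σ = (0, 3, 1, 2): 11 + 18 + 9 + 14 = 52
σ = (0, 3, 2, 1): 11 + 18 + 17 + (-9) = 37
σ = (1, 0, 2, 3): 28 + (-3) + 17 + (-5) = 37
σ = (1, 0, 3, 2): 28 + (-3) + 4 + 14 = 43
σ = (1, 2, 0, 3): 28 + (-2) + 21 + (-5) = 42
σ = (1, 2, 3, 0): 28 + (-2) + 4 + 30 = 60
σ = (1, 3, 0, 2): 28 + 18 + 21 + 14 = 81
σ = (1, 3, 2, 0): 28 + 18 + 17 + 30 = 93
σ = (2, 0, 1, 3): 15 + (-3) + 9 + (-5) = 16
σ = (2, 0, 3, 1): 15 + (-3) + 4 + (-9) = 7
σ = (2, 1, 0, 3): 15 + (-9) + 21 + (-5) = 22
σ = (2, 1, 3, 0): 15 + (-9) + 4 + 30 = 40
σ = (2, 3, 0, 1): 15 + 18 + 21 + (-9) = 45
σ = (2, 3, 1, 0): 15 + 18 + 9 + 30 = 72
σ = (3, 0, 1, 2): 30 + (-3) + 9 + 14 = 50
σ = (3, 0, 2, 1): 30 + (-3) + 17 + (-9) = 35
σ = (3, 1, 0, 2): 30 + (-9) + 21 + 14 = 56
σ = (3, 1, 2, 0): 30 + (-9) + 17 + 30 = 68
σ = (3, 2, 0, 1): 30 + (-2) + 21 + (-9) = 40
σ = (3, 2, 1, 0): 30 + (-2) + 9 + 30 = 67
Optimal value attained by: σ = (0, 2, 3, 1).
Answer: det⊕(A) = 4; verdict: NONSINGULAR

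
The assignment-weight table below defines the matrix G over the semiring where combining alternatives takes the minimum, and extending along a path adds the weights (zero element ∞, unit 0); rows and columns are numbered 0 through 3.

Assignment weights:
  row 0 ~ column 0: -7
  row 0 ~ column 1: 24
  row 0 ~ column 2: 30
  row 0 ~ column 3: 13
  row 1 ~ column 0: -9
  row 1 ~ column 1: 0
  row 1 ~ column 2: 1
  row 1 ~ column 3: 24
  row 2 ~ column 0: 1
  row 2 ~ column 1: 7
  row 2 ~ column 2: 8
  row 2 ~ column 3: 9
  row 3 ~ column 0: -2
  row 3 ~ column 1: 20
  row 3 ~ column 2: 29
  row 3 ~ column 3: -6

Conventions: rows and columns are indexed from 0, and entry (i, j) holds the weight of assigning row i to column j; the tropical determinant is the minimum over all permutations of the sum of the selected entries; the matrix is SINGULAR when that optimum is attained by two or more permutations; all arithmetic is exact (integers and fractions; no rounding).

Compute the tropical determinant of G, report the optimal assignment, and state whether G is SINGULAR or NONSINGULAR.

σ = (0, 1, 2, 3): (-7) + 0 + 8 + (-6) = -5
σ = (0, 1, 3, 2): (-7) + 0 + 9 + 29 = 31
σ = (0, 2, 1, 3): (-7) + 1 + 7 + (-6) = -5
σ = (0, 2, 3, 1): (-7) + 1 + 9 + 20 = 23
σ = (0, 3, 1, 2): (-7) + 24 + 7 + 29 = 53
σ = (0, 3, 2, 1): (-7) + 24 + 8 + 20 = 45
σ = (1, 0, 2, 3): 24 + (-9) + 8 + (-6) = 17
σ = (1, 0, 3, 2): 24 + (-9) + 9 + 29 = 53
σ = (1, 2, 0, 3): 24 + 1 + 1 + (-6) = 20
σ = (1, 2, 3, 0): 24 + 1 + 9 + (-2) = 32
σ = (1, 3, 0, 2): 24 + 24 + 1 + 29 = 78
σ = (1, 3, 2, 0): 24 + 24 + 8 + (-2) = 54
σ = (2, 0, 1, 3): 30 + (-9) + 7 + (-6) = 22
σ = (2, 0, 3, 1): 30 + (-9) + 9 + 20 = 50
σ = (2, 1, 0, 3): 30 + 0 + 1 + (-6) = 25
σ = (2, 1, 3, 0): 30 + 0 + 9 + (-2) = 37
σ = (2, 3, 0, 1): 30 + 24 + 1 + 20 = 75
σ = (2, 3, 1, 0): 30 + 24 + 7 + (-2) = 59
σ = (3, 0, 1, 2): 13 + (-9) + 7 + 29 = 40
σ = (3, 0, 2, 1): 13 + (-9) + 8 + 20 = 32
σ = (3, 1, 0, 2): 13 + 0 + 1 + 29 = 43
σ = (3, 1, 2, 0): 13 + 0 + 8 + (-2) = 19
σ = (3, 2, 0, 1): 13 + 1 + 1 + 20 = 35
σ = (3, 2, 1, 0): 13 + 1 + 7 + (-2) = 19
Optimal value attained by: σ = (0, 1, 2, 3).
Answer: det⊕(G) = -5; verdict: SINGULAR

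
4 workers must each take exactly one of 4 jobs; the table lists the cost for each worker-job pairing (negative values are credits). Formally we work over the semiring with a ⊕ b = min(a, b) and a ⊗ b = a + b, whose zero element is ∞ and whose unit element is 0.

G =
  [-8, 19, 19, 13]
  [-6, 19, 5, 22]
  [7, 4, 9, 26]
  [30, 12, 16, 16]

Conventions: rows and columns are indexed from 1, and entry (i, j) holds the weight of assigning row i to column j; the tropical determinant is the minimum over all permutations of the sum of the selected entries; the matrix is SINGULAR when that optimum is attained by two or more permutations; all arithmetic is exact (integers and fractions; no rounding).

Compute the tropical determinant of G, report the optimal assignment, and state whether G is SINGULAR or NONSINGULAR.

σ = (1, 2, 3, 4): (-8) + 19 + 9 + 16 = 36
σ = (1, 2, 4, 3): (-8) + 19 + 26 + 16 = 53
σ = (1, 3, 2, 4): (-8) + 5 + 4 + 16 = 17
σ = (1, 3, 4, 2): (-8) + 5 + 26 + 12 = 35
σ = (1, 4, 2, 3): (-8) + 22 + 4 + 16 = 34
σ = (1, 4, 3, 2): (-8) + 22 + 9 + 12 = 35
σ = (2, 1, 3, 4): 19 + (-6) + 9 + 16 = 38
σ = (2, 1, 4, 3): 19 + (-6) + 26 + 16 = 55
σ = (2, 3, 1, 4): 19 + 5 + 7 + 16 = 47
σ = (2, 3, 4, 1): 19 + 5 + 26 + 30 = 80
σ = (2, 4, 1, 3): 19 + 22 + 7 + 16 = 64
σ = (2, 4, 3, 1): 19 + 22 + 9 + 30 = 80
σ = (3, 1, 2, 4): 19 + (-6) + 4 + 16 = 33
σ = (3, 1, 4, 2): 19 + (-6) + 26 + 12 = 51
σ = (3, 2, 1, 4): 19 + 19 + 7 + 16 = 61
σ = (3, 2, 4, 1): 19 + 19 + 26 + 30 = 94
σ = (3, 4, 1, 2): 19 + 22 + 7 + 12 = 60
σ = (3, 4, 2, 1): 19 + 22 + 4 + 30 = 75
σ = (4, 1, 2, 3): 13 + (-6) + 4 + 16 = 27
σ = (4, 1, 3, 2): 13 + (-6) + 9 + 12 = 28
σ = (4, 2, 1, 3): 13 + 19 + 7 + 16 = 55
σ = (4, 2, 3, 1): 13 + 19 + 9 + 30 = 71
σ = (4, 3, 1, 2): 13 + 5 + 7 + 12 = 37
σ = (4, 3, 2, 1): 13 + 5 + 4 + 30 = 52
Optimal value attained by: σ = (1, 3, 2, 4).
Answer: det⊕(G) = 17; verdict: NONSINGULAR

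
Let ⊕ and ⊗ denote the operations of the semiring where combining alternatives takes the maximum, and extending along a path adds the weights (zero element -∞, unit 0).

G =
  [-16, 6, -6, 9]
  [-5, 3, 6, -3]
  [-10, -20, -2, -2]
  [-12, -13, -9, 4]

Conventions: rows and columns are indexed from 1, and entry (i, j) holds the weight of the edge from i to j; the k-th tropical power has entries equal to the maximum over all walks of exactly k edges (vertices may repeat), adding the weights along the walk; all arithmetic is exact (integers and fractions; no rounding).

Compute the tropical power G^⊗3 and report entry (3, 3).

G^⊗2:
  [1, 9, 12, 13]
  [-2, 6, 9, 4]
  [-12, -4, -4, 2]
  [-8, -6, -5, 8]
G^⊗3:
  [4, 12, 15, 17]
  [1, 9, 12, 8]
  [-9, -1, 2, 6]
  [-4, -2, 0, 12]
Key observation: the optimum is the walk 3->1->2->3, with weight (-10) + 6 + 6 = 2.
Optimal value attained by: walk 3->1->2->3.
Answer: (G^⊗3)[3][3] = 2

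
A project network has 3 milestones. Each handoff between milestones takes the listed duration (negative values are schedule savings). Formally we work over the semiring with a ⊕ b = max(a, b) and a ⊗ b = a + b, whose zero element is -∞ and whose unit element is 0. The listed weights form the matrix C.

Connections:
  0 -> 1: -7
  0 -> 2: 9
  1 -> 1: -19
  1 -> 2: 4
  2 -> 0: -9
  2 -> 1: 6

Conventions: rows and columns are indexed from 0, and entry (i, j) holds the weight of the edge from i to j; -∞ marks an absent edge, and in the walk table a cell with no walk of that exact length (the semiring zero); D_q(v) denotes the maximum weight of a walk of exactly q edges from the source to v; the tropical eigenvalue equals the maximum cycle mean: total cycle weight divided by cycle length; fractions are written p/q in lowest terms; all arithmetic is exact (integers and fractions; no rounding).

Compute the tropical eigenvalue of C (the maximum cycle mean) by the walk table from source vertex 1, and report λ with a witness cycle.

q=0: [-∞, 0, -∞]
q=1: [-∞, -19, 4]
q=2: [-5, 10, -15]
q=3: [-24, -9, 14]
Optimal cycle mean attained by: cycle 1->2->1, total 4 + 6, length 2.
Answer: λ = 5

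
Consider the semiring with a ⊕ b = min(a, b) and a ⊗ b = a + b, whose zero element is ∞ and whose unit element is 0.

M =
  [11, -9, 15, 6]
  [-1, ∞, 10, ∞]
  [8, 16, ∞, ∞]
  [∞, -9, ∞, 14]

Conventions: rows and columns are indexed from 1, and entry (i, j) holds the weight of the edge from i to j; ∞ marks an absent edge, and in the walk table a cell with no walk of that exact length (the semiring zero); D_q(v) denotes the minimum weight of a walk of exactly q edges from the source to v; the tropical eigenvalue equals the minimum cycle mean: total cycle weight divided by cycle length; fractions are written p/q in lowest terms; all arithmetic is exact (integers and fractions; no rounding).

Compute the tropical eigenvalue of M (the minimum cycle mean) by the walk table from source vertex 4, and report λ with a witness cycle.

q=0: [∞, ∞, ∞, 0]
q=1: [∞, -9, ∞, 14]
q=2: [-10, 5, 1, 28]
q=3: [1, -19, 5, -4]
q=4: [-20, -13, -9, 7]
Optimal cycle mean attained by: cycle 1->2->1, total (-9) + (-1), length 2.
Answer: λ = -5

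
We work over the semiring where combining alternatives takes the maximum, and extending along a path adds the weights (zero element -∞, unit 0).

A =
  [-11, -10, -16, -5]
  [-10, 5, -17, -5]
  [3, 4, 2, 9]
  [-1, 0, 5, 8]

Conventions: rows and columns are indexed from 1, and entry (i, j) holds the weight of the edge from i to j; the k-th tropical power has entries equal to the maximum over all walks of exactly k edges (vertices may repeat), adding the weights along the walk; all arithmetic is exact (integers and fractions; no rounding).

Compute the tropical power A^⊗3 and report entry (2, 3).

A^⊗2:
  [-6, -5, 0, 3]
  [-5, 10, 0, 3]
  [8, 9, 14, 17]
  [8, 9, 13, 16]
A^⊗3:
  [3, 4, 8, 11]
  [3, 15, 8, 11]
  [17, 18, 22, 25]
  [16, 17, 21, 24]
Key observation: the optimum is the walk 2->4->4->3, with weight (-5) + 8 + 5 = 8.
Optimal value attained by: walk 2->4->4->3.
Answer: (A^⊗3)[2][3] = 8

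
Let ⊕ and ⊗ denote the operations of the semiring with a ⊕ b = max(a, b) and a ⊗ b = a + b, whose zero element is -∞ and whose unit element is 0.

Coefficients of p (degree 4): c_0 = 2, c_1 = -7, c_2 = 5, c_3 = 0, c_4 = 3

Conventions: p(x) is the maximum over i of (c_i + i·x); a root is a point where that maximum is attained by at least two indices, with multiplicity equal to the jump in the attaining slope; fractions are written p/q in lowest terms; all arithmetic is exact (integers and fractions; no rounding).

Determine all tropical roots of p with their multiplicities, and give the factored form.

hull edge (i=0, c=2) to (i=2, c=5): slope 3/2, span 2
hull edge (i=2, c=5) to (i=4, c=3): slope -1, span 2
Factored form: p(x) = 3 ⊗ (x ⊕ (-3/2)) ⊗ (x ⊕ (-3/2)) ⊗ (x ⊕ 1) ⊗ (x ⊕ 1)
Answer: roots = -3/2 (mult 2), 1 (mult 2)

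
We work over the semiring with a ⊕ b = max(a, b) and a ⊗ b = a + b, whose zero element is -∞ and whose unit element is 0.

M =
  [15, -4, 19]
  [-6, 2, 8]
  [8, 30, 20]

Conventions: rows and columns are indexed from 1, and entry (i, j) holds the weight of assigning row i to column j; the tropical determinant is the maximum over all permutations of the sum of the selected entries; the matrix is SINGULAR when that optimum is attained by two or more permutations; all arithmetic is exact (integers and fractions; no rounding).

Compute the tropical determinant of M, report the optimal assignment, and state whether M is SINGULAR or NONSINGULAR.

σ = (1, 2, 3): 15 + 2 + 20 = 37
σ = (1, 3, 2): 15 + 8 + 30 = 53
σ = (2, 1, 3): (-4) + (-6) + 20 = 10
σ = (2, 3, 1): (-4) + 8 + 8 = 12
σ = (3, 1, 2): 19 + (-6) + 30 = 43
σ = (3, 2, 1): 19 + 2 + 8 = 29
Optimal value attained by: σ = (1, 3, 2).
Answer: det⊕(M) = 53; verdict: NONSINGULAR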